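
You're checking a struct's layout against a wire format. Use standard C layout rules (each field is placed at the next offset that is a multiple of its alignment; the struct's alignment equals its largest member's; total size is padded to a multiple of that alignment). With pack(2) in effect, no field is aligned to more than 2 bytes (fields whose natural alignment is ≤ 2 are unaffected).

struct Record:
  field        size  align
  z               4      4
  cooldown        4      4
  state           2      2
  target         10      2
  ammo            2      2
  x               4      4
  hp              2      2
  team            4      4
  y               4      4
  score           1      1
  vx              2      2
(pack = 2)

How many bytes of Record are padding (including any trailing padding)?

1

0..4  z  (4B, 2-aligned)
4..8  cooldown  (4B, 2-aligned)
8..10  state  (2B, 2-aligned)
10..20  target  (10B, 2-aligned)
20..22  ammo  (2B, 2-aligned)
22..26  x  (4B, 2-aligned)
26..28  hp  (2B, 2-aligned)
28..32  team  (4B, 2-aligned)
32..36  y  (4B, 2-aligned)
36..37  score  (1B, 1-aligned)
37..38  -- padding (1B)
38..40  vx  (2B, 2-aligned)
sizeof = 40, alignof = 2
data bytes 39, size 40 → padding 1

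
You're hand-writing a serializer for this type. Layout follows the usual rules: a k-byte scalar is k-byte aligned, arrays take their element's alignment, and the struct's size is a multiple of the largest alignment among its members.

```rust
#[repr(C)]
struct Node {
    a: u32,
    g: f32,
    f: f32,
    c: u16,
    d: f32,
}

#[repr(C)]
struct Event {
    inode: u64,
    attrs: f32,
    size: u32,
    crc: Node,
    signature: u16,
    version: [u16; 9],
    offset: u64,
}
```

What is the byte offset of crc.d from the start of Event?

Node: 0..4  a  (4B, 4-aligned); 4..8  g  (4B, 4-aligned); 8..12  f  (4B, 4-aligned); 12..14  c  (2B, 2-aligned); 14..16  -- padding (2B); 16..20  d  (4B, 4-aligned); sizeof = 20, alignof = 4
0..8  inode  (8B, 8-aligned)
8..12  attrs  (4B, 4-aligned)
12..16  size  (4B, 4-aligned)
16..36  crc  (20B, 4-aligned)
within Node: d at 16
16 + 16 = 32

32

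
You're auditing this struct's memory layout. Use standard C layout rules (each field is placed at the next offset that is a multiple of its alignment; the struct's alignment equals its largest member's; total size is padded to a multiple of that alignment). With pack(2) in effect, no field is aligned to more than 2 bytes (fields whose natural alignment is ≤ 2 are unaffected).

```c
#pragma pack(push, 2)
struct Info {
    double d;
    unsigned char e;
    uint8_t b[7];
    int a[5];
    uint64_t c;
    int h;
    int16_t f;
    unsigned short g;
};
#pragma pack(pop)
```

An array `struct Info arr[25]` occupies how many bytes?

d at 0 (size 8, align 2) → ends 8
e at 8 (size 1, align 1) → ends 9
b at 9 (size 7, align 1) → ends 16
a at 16 (size 20, align 2) → ends 36
c at 36 (size 8, align 2) → ends 44
h at 44 (size 4, align 2) → ends 48
f at 48 (size 2, align 2) → ends 50
g at 50 (size 2, align 2) → ends 52
total 52 bytes, alignment 2
array of 25: 25 × 52 = 1300

1300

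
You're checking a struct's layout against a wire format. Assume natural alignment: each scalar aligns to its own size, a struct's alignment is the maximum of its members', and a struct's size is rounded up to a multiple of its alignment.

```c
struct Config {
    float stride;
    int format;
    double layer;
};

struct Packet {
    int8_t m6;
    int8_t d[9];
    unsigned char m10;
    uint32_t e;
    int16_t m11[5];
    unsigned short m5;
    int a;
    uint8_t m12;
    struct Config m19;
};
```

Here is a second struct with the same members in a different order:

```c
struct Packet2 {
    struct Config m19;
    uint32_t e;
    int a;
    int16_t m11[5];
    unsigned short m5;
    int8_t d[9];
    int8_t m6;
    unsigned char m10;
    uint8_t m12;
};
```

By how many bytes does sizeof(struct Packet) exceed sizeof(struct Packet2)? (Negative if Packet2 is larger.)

Config: 0..4  stride  (4B, 4-aligned); 4..8  format  (4B, 4-aligned); 8..16  layer  (8B, 8-aligned); sizeof = 16, alignof = 8
0..1  m6  (1B, 1-aligned)
1..10  d  (9B, 1-aligned)
10..11  m10  (1B, 1-aligned)
11..12  -- padding (1B)
12..16  e  (4B, 4-aligned)
16..26  m11  (10B, 2-aligned)
26..28  m5  (2B, 2-aligned)
28..32  a  (4B, 4-aligned)
32..33  m12  (1B, 1-aligned)
33..40  -- padding (7B)
40..56  m19  (16B, 8-aligned)
sizeof = 56, alignof = 8
— Packet2 —
0..16  m19  (16B, 8-aligned)
16..20  e  (4B, 4-aligned)
20..24  a  (4B, 4-aligned)
24..34  m11  (10B, 2-aligned)
34..36  m5  (2B, 2-aligned)
36..45  d  (9B, 1-aligned)
45..46  m6  (1B, 1-aligned)
46..47  m10  (1B, 1-aligned)
47..48  m12  (1B, 1-aligned)
sizeof = 48, alignof = 8
56 − 48 = 8

8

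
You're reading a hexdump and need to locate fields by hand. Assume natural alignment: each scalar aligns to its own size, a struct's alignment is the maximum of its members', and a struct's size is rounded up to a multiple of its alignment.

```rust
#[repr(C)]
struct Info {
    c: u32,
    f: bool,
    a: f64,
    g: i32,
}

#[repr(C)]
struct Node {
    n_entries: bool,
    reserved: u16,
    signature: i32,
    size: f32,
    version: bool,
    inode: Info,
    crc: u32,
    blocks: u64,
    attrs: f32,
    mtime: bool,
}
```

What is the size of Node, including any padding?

64

Info: @0: c [4B, align 4] → 4; @4: f [1B, align 1] → 5; +3 pad (align 8); @8: a [8B, align 8] → 16; @16: g [4B, align 4] → 20; +4 tail pad (align 8); size 24, align 8
@0: n_entries [1B, align 1] → 1
+1 pad (align 2)
@2: reserved [2B, align 2] → 4
@4: signature [4B, align 4] → 8
@8: size [4B, align 4] → 12
@12: version [1B, align 1] → 13
+3 pad (align 8)
@16: inode [24B, align 8] → 40
@40: crc [4B, align 4] → 44
+4 pad (align 8)
@48: blocks [8B, align 8] → 56
@56: attrs [4B, align 4] → 60
@60: mtime [1B, align 1] → 61
+3 tail pad (align 8)
size 64, align 8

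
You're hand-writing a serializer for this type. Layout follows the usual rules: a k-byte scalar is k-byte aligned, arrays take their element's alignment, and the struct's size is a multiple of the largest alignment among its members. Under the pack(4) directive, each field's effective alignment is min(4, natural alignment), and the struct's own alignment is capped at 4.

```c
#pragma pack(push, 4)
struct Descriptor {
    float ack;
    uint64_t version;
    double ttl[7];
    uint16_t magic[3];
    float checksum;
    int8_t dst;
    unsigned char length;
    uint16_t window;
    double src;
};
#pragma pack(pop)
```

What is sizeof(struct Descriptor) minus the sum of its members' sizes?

@0: ack [4B, align 4] → 4
@4: version [8B, align 4] → 12
@12: ttl [56B, align 4] → 68
@68: magic [6B, align 2] → 74
+2 pad (align 4)
@76: checksum [4B, align 4] → 80
@80: dst [1B, align 1] → 81
@81: length [1B, align 1] → 82
@82: window [2B, align 2] → 84
@84: src [8B, align 4] → 92
size 92, align 4
data bytes 90, size 92 → padding 2

2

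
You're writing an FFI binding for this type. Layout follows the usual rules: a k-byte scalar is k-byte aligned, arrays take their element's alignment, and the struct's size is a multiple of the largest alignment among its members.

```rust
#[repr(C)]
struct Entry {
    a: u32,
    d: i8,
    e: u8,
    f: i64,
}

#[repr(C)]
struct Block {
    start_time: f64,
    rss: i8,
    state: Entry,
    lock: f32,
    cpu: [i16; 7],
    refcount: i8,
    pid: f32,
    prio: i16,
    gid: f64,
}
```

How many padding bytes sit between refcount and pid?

1

Entry: 0..4  a  (4B, 4-aligned); 4..5  d  (1B, 1-aligned); 5..6  e  (1B, 1-aligned); 6..8  -- padding (2B); 8..16  f  (8B, 8-aligned); sizeof = 16, alignof = 8
0..8  start_time  (8B, 8-aligned)
8..9  rss  (1B, 1-aligned)
9..16  -- padding (7B)
16..32  state  (16B, 8-aligned)
32..36  lock  (4B, 4-aligned)
36..50  cpu  (14B, 2-aligned)
50..51  refcount  (1B, 1-aligned)
51..52  -- padding (1B)
52..56  pid  (4B, 4-aligned)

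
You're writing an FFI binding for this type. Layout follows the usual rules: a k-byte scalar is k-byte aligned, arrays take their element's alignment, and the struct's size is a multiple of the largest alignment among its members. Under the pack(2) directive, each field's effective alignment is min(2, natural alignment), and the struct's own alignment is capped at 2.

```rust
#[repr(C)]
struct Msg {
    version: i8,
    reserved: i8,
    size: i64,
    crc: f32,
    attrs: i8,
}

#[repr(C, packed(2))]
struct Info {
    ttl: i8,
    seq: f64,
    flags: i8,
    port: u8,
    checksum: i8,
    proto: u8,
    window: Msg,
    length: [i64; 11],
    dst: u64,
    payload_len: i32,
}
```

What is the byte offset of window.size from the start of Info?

Msg: version at 0 (size 1, align 1) → ends 1; reserved at 1 (size 1, align 1) → ends 2; pad 6 to align 8 for size; size at 8 (size 8, align 8) → ends 16; crc at 16 (size 4, align 4) → ends 20; attrs at 20 (size 1, align 1) → ends 21; tail pad 3 to reach multiple of 8; total 24 bytes, alignment 8
ttl at 0 (size 1, align 1) → ends 1
pad 1 to align 2 for seq
seq at 2 (size 8, align 2) → ends 10
flags at 10 (size 1, align 1) → ends 11
port at 11 (size 1, align 1) → ends 12
checksum at 12 (size 1, align 1) → ends 13
proto at 13 (size 1, align 1) → ends 14
window at 14 (size 24, align 2) → ends 38
within Msg: size at 8
14 + 8 = 22

22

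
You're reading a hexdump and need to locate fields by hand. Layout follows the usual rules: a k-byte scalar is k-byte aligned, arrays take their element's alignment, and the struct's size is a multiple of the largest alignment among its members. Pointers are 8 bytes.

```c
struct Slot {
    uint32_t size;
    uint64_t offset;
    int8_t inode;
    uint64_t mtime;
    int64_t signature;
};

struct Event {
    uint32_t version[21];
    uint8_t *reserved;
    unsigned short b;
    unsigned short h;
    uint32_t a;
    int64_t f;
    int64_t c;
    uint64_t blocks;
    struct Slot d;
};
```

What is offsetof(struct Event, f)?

Slot: @0: size [4B, align 4] → 4; +4 pad (align 8); @8: offset [8B, align 8] → 16; @16: inode [1B, align 1] → 17; +7 pad (align 8); @24: mtime [8B, align 8] → 32; @32: signature [8B, align 8] → 40; size 40, align 8
@0: version [84B, align 4] → 84
+4 pad (align 8)
@88: reserved [8B, align 8] → 96
@96: b [2B, align 2] → 98
@98: h [2B, align 2] → 100
@100: a [4B, align 4] → 104
@104: f [8B, align 8] → 112

104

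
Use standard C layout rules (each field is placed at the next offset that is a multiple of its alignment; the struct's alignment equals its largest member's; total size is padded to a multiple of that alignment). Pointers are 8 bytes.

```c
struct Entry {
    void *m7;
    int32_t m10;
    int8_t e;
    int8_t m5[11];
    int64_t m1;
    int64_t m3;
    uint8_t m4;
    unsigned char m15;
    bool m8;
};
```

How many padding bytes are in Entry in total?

5

0..8  m7  (8B, 8-aligned)
8..12  m10  (4B, 4-aligned)
12..13  e  (1B, 1-aligned)
13..24  m5  (11B, 1-aligned)
24..32  m1  (8B, 8-aligned)
32..40  m3  (8B, 8-aligned)
40..41  m4  (1B, 1-aligned)
41..42  m15  (1B, 1-aligned)
42..43  m8  (1B, 1-aligned)
43..48  -- tail padding (5B)
sizeof = 48, alignof = 8
data bytes 43, size 48 → padding 5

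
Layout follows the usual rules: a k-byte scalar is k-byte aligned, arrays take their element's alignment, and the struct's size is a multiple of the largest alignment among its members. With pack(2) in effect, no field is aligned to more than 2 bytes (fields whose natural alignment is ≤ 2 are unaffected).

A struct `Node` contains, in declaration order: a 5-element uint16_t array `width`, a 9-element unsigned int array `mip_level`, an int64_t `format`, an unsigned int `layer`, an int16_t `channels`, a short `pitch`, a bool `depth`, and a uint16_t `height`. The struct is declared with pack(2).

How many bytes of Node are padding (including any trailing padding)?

1

0..10  width  (10B, 2-aligned)
10..46  mip_level  (36B, 2-aligned)
46..54  format  (8B, 2-aligned)
54..58  layer  (4B, 2-aligned)
58..60  channels  (2B, 2-aligned)
60..62  pitch  (2B, 2-aligned)
62..63  depth  (1B, 1-aligned)
63..64  -- padding (1B)
64..66  height  (2B, 2-aligned)
sizeof = 66, alignof = 2
data bytes 65, size 66 → padding 1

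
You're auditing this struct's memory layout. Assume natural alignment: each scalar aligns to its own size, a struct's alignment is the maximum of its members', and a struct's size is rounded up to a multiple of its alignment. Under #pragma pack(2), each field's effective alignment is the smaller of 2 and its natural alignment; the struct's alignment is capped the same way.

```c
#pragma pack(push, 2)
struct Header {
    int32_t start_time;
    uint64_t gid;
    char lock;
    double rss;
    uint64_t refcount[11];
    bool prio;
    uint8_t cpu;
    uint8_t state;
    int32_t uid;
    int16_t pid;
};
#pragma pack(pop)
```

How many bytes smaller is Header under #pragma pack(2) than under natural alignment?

16

natural layout:
  0..4  start_time  (4B, 4-aligned)
  4..8  -- padding (4B)
  8..16  gid  (8B, 8-aligned)
  16..17  lock  (1B, 1-aligned)
  17..24  -- padding (7B)
  24..32  rss  (8B, 8-aligned)
  32..120  refcount  (88B, 8-aligned)
  120..121  prio  (1B, 1-aligned)
  121..122  cpu  (1B, 1-aligned)
  122..123  state  (1B, 1-aligned)
  123..124  -- padding (1B)
  124..128  uid  (4B, 4-aligned)
  128..130  pid  (2B, 2-aligned)
  130..136  -- tail padding (6B)
  sizeof = 136, alignof = 8
packed(2) layout:
  0..4  start_time  (4B, 2-aligned)
  4..12  gid  (8B, 2-aligned)
  12..13  lock  (1B, 1-aligned)
  13..14  -- padding (1B)
  14..22  rss  (8B, 2-aligned)
  22..110  refcount  (88B, 2-aligned)
  110..111  prio  (1B, 1-aligned)
  111..112  cpu  (1B, 1-aligned)
  112..113  state  (1B, 1-aligned)
  113..114  -- padding (1B)
  114..118  uid  (4B, 2-aligned)
  118..120  pid  (2B, 2-aligned)
  sizeof = 120, alignof = 2
136 − 120 = 16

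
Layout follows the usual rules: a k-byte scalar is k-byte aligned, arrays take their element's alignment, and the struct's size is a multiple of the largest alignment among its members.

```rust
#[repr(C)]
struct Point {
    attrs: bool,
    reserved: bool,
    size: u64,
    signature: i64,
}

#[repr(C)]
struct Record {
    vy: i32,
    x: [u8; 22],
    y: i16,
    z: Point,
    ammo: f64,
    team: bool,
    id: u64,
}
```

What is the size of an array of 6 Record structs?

Point: 0..1  attrs  (1B, 1-aligned); 1..2  reserved  (1B, 1-aligned); 2..8  -- padding (6B); 8..16  size  (8B, 8-aligned); 16..24  signature  (8B, 8-aligned); sizeof = 24, alignof = 8
0..4  vy  (4B, 4-aligned)
4..26  x  (22B, 1-aligned)
26..28  y  (2B, 2-aligned)
28..32  -- padding (4B)
32..56  z  (24B, 8-aligned)
56..64  ammo  (8B, 8-aligned)
64..65  team  (1B, 1-aligned)
65..72  -- padding (7B)
72..80  id  (8B, 8-aligned)
sizeof = 80, alignof = 8
array of 6: 6 × 80 = 480

480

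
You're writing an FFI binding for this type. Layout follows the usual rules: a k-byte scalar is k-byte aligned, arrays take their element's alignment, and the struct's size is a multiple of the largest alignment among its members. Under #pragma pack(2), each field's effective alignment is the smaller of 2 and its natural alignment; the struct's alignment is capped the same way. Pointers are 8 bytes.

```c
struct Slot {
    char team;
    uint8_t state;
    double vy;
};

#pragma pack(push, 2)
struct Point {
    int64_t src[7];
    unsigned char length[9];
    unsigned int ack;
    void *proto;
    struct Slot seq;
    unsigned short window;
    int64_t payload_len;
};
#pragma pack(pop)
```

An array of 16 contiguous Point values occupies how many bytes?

1664

Slot: @0: team [1B, align 1] → 1; @1: state [1B, align 1] → 2; +6 pad (align 8); @8: vy [8B, align 8] → 16; size 16, align 8
@0: src [56B, align 2] → 56
@56: length [9B, align 1] → 65
+1 pad (align 2)
@66: ack [4B, align 2] → 70
@70: proto [8B, align 2] → 78
@78: seq [16B, align 2] → 94
@94: window [2B, align 2] → 96
@96: payload_len [8B, align 2] → 104
size 104, align 2
array of 16: 16 × 104 = 1664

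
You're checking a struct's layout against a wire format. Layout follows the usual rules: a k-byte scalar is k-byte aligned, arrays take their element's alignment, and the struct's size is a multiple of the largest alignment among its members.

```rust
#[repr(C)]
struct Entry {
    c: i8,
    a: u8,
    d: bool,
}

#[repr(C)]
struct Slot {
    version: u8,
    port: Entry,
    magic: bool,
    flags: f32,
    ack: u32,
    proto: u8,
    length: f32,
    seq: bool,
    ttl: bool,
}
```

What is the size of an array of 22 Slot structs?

616

Entry: 0..1  c  (1B, 1-aligned); 1..2  a  (1B, 1-aligned); 2..3  d  (1B, 1-aligned); sizeof = 3, alignof = 1
0..1  version  (1B, 1-aligned)
1..4  port  (3B, 1-aligned)
4..5  magic  (1B, 1-aligned)
5..8  -- padding (3B)
8..12  flags  (4B, 4-aligned)
12..16  ack  (4B, 4-aligned)
16..17  proto  (1B, 1-aligned)
17..20  -- padding (3B)
20..24  length  (4B, 4-aligned)
24..25  seq  (1B, 1-aligned)
25..26  ttl  (1B, 1-aligned)
26..28  -- tail padding (2B)
sizeof = 28, alignof = 4
array of 22: 22 × 28 = 616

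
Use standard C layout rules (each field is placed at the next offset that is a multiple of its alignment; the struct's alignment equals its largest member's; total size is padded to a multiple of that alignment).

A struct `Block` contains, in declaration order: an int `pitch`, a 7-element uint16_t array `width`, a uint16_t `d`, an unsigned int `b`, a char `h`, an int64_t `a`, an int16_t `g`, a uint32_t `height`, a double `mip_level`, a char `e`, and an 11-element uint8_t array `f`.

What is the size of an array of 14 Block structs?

pitch at 0 (size 4, align 4) → ends 4
width at 4 (size 14, align 2) → ends 18
d at 18 (size 2, align 2) → ends 20
b at 20 (size 4, align 4) → ends 24
h at 24 (size 1, align 1) → ends 25
pad 7 to align 8 for a
a at 32 (size 8, align 8) → ends 40
g at 40 (size 2, align 2) → ends 42
pad 2 to align 4 for height
height at 44 (size 4, align 4) → ends 48
mip_level at 48 (size 8, align 8) → ends 56
e at 56 (size 1, align 1) → ends 57
f at 57 (size 11, align 1) → ends 68
tail pad 4 to reach multiple of 8
total 72 bytes, alignment 8
array of 14: 14 × 72 = 1008

1008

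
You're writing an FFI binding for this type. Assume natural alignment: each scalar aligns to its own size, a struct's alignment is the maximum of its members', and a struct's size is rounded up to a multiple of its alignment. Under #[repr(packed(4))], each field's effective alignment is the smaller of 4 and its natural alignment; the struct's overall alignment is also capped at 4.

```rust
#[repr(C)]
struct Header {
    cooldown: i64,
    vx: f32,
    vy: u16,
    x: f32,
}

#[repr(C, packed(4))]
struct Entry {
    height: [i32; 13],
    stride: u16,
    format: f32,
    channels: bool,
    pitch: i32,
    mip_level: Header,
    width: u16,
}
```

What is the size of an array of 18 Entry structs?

1728

Header: @0: cooldown [8B, align 8] → 8; @8: vx [4B, align 4] → 12; @12: vy [2B, align 2] → 14; +2 pad (align 4); @16: x [4B, align 4] → 20; +4 tail pad (align 8); size 24, align 8
@0: height [52B, align 4] → 52
@52: stride [2B, align 2] → 54
+2 pad (align 4)
@56: format [4B, align 4] → 60
@60: channels [1B, align 1] → 61
+3 pad (align 4)
@64: pitch [4B, align 4] → 68
@68: mip_level [24B, align 4] → 92
@92: width [2B, align 2] → 94
+2 tail pad (align 4)
size 96, align 4
array of 18: 18 × 96 = 1728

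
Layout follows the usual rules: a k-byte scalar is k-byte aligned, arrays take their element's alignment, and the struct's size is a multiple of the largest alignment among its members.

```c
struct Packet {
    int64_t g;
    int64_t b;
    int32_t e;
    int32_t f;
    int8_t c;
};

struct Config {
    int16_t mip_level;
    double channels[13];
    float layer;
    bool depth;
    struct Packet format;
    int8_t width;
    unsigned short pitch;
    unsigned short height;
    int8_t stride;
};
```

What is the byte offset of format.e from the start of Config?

136

Packet: g at 0 (size 8, align 8) → ends 8; b at 8 (size 8, align 8) → ends 16; e at 16 (size 4, align 4) → ends 20; f at 20 (size 4, align 4) → ends 24; c at 24 (size 1, align 1) → ends 25; tail pad 7 to reach multiple of 8; total 32 bytes, alignment 8
mip_level at 0 (size 2, align 2) → ends 2
pad 6 to align 8 for channels
channels at 8 (size 104, align 8) → ends 112
layer at 112 (size 4, align 4) → ends 116
depth at 116 (size 1, align 1) → ends 117
pad 3 to align 8 for format
format at 120 (size 32, align 8) → ends 152
within Packet: e at 16
120 + 16 = 136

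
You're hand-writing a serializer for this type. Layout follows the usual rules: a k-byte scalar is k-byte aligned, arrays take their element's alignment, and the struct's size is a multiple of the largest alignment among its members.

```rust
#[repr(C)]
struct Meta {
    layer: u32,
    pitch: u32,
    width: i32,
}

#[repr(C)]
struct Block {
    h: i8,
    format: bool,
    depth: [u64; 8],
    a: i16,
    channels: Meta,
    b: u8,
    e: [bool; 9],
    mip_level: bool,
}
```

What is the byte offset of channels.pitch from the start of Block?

80

Meta: layer at 0 (size 4, align 4) → ends 4; pitch at 4 (size 4, align 4) → ends 8; width at 8 (size 4, align 4) → ends 12; total 12 bytes, alignment 4
h at 0 (size 1, align 1) → ends 1
format at 1 (size 1, align 1) → ends 2
pad 6 to align 8 for depth
depth at 8 (size 64, align 8) → ends 72
a at 72 (size 2, align 2) → ends 74
pad 2 to align 4 for channels
channels at 76 (size 12, align 4) → ends 88
within Meta: pitch at 4
76 + 4 = 80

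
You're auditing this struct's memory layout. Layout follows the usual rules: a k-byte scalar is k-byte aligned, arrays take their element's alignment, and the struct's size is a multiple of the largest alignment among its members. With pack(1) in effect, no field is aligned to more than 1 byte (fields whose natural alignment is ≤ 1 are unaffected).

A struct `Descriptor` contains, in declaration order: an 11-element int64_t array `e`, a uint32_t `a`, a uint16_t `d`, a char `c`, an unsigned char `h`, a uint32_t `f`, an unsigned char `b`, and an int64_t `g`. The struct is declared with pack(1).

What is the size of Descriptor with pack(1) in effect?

109

0..88  e  (88B, 1-aligned)
88..92  a  (4B, 1-aligned)
92..94  d  (2B, 1-aligned)
94..95  c  (1B, 1-aligned)
95..96  h  (1B, 1-aligned)
96..100  f  (4B, 1-aligned)
100..101  b  (1B, 1-aligned)
101..109  g  (8B, 1-aligned)
sizeof = 109, alignof = 1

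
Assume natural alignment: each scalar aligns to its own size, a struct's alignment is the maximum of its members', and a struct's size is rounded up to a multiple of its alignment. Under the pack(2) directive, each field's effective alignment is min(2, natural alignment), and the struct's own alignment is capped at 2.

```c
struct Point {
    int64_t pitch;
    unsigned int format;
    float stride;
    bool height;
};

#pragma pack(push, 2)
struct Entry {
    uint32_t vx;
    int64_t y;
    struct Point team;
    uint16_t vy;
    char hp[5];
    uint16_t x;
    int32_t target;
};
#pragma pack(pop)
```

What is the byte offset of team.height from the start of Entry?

Point: 0..8  pitch  (8B, 8-aligned); 8..12  format  (4B, 4-aligned); 12..16  stride  (4B, 4-aligned); 16..17  height  (1B, 1-aligned); 17..24  -- tail padding (7B); sizeof = 24, alignof = 8
0..4  vx  (4B, 2-aligned)
4..12  y  (8B, 2-aligned)
12..36  team  (24B, 2-aligned)
within Point: height at 16
12 + 16 = 28

28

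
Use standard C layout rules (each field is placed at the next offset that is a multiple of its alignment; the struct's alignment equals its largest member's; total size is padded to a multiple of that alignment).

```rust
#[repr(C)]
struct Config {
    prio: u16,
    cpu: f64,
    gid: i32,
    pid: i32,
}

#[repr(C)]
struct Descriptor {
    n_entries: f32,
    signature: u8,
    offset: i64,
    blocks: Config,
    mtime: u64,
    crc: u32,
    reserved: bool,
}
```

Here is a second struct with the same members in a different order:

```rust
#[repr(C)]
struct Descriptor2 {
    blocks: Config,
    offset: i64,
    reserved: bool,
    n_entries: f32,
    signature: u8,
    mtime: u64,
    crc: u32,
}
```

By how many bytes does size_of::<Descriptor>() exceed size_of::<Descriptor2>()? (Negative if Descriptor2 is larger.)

Config: 0..2  prio  (2B, 2-aligned); 2..8  -- padding (6B); 8..16  cpu  (8B, 8-aligned); 16..20  gid  (4B, 4-aligned); 20..24  pid  (4B, 4-aligned); sizeof = 24, alignof = 8
0..4  n_entries  (4B, 4-aligned)
4..5  signature  (1B, 1-aligned)
5..8  -- padding (3B)
8..16  offset  (8B, 8-aligned)
16..40  blocks  (24B, 8-aligned)
40..48  mtime  (8B, 8-aligned)
48..52  crc  (4B, 4-aligned)
52..53  reserved  (1B, 1-aligned)
53..56  -- tail padding (3B)
sizeof = 56, alignof = 8
— Descriptor2 —
0..24  blocks  (24B, 8-aligned)
24..32  offset  (8B, 8-aligned)
32..33  reserved  (1B, 1-aligned)
33..36  -- padding (3B)
36..40  n_entries  (4B, 4-aligned)
40..41  signature  (1B, 1-aligned)
41..48  -- padding (7B)
48..56  mtime  (8B, 8-aligned)
56..60  crc  (4B, 4-aligned)
60..64  -- tail padding (4B)
sizeof = 64, alignof = 8
56 − 64 = -8

-8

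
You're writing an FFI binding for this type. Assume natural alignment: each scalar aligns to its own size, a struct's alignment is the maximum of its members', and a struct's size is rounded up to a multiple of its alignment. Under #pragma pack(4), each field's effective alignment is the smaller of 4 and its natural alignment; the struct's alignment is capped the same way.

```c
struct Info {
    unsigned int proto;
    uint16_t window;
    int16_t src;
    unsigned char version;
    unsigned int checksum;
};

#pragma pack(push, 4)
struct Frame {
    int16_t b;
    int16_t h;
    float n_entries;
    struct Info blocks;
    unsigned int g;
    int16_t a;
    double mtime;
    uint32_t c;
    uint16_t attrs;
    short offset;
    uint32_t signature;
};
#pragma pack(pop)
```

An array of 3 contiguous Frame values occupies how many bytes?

Info: @0: proto [4B, align 4] → 4; @4: window [2B, align 2] → 6; @6: src [2B, align 2] → 8; @8: version [1B, align 1] → 9; +3 pad (align 4); @12: checksum [4B, align 4] → 16; size 16, align 4
@0: b [2B, align 2] → 2
@2: h [2B, align 2] → 4
@4: n_entries [4B, align 4] → 8
@8: blocks [16B, align 4] → 24
@24: g [4B, align 4] → 28
@28: a [2B, align 2] → 30
+2 pad (align 4)
@32: mtime [8B, align 4] → 40
@40: c [4B, align 4] → 44
@44: attrs [2B, align 2] → 46
@46: offset [2B, align 2] → 48
@48: signature [4B, align 4] → 52
size 52, align 4
array of 3: 3 × 52 = 156

156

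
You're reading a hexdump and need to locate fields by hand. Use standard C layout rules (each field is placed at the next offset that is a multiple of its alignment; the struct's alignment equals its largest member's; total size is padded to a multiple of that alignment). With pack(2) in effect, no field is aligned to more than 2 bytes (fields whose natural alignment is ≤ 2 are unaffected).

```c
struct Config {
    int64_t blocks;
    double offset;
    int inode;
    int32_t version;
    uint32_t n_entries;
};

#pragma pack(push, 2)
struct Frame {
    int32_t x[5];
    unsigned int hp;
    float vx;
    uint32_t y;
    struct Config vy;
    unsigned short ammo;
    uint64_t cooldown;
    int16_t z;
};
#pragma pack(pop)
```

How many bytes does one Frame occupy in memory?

76

Config: 0..8  blocks  (8B, 8-aligned); 8..16  offset  (8B, 8-aligned); 16..20  inode  (4B, 4-aligned); 20..24  version  (4B, 4-aligned); 24..28  n_entries  (4B, 4-aligned); 28..32  -- tail padding (4B); sizeof = 32, alignof = 8
0..20  x  (20B, 2-aligned)
20..24  hp  (4B, 2-aligned)
24..28  vx  (4B, 2-aligned)
28..32  y  (4B, 2-aligned)
32..64  vy  (32B, 2-aligned)
64..66  ammo  (2B, 2-aligned)
66..74  cooldown  (8B, 2-aligned)
74..76  z  (2B, 2-aligned)
sizeof = 76, alignof = 2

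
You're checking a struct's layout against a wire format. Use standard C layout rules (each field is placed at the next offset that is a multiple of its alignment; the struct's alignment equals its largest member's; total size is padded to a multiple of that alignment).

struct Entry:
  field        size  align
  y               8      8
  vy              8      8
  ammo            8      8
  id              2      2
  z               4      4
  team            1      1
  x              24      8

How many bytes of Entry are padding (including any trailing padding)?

@0: y [8B, align 8] → 8
@8: vy [8B, align 8] → 16
@16: ammo [8B, align 8] → 24
@24: id [2B, align 2] → 26
+2 pad (align 4)
@28: z [4B, align 4] → 32
@32: team [1B, align 1] → 33
+7 pad (align 8)
@40: x [24B, align 8] → 64
size 64, align 8
data bytes 55, size 64 → padding 9

9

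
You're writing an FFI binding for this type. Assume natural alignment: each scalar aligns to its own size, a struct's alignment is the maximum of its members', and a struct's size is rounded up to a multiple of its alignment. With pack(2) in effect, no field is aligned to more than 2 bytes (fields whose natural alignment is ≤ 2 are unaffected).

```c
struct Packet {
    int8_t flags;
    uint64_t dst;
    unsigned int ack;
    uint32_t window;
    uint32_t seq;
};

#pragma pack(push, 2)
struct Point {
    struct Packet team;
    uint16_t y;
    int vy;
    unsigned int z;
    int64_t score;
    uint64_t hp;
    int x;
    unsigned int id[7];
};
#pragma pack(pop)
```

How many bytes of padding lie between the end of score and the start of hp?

Packet: 0..1  flags  (1B, 1-aligned); 1..8  -- padding (7B); 8..16  dst  (8B, 8-aligned); 16..20  ack  (4B, 4-aligned); 20..24  window  (4B, 4-aligned); 24..28  seq  (4B, 4-aligned); 28..32  -- tail padding (4B); sizeof = 32, alignof = 8
0..32  team  (32B, 2-aligned)
32..34  y  (2B, 2-aligned)
34..38  vy  (4B, 2-aligned)
38..42  z  (4B, 2-aligned)
42..50  score  (8B, 2-aligned)
50..58  hp  (8B, 2-aligned)

0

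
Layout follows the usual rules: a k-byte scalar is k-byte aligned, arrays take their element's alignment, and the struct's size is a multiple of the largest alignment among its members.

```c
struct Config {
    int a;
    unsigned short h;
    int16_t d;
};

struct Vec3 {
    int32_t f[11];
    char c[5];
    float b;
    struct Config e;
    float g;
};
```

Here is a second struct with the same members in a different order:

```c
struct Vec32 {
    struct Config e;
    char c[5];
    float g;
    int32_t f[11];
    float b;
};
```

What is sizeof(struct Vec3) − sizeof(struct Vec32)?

0

Config: @0: a [4B, align 4] → 4; @4: h [2B, align 2] → 6; @6: d [2B, align 2] → 8; size 8, align 4
@0: f [44B, align 4] → 44
@44: c [5B, align 1] → 49
+3 pad (align 4)
@52: b [4B, align 4] → 56
@56: e [8B, align 4] → 64
@64: g [4B, align 4] → 68
size 68, align 4
— Vec32 —
@0: e [8B, align 4] → 8
@8: c [5B, align 1] → 13
+3 pad (align 4)
@16: g [4B, align 4] → 20
@20: f [44B, align 4] → 64
@64: b [4B, align 4] → 68
size 68, align 4
68 − 68 = 0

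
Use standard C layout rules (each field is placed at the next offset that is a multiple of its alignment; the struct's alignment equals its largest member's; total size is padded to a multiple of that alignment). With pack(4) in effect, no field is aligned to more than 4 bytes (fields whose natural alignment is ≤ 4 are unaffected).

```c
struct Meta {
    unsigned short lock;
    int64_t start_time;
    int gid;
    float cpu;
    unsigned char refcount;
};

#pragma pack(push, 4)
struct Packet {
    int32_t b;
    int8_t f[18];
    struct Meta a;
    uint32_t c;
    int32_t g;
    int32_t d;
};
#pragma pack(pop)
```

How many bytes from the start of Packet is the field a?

24

Meta: 0..2  lock  (2B, 2-aligned); 2..8  -- padding (6B); 8..16  start_time  (8B, 8-aligned); 16..20  gid  (4B, 4-aligned); 20..24  cpu  (4B, 4-aligned); 24..25  refcount  (1B, 1-aligned); 25..32  -- tail padding (7B); sizeof = 32, alignof = 8
0..4  b  (4B, 4-aligned)
4..22  f  (18B, 1-aligned)
22..24  -- padding (2B)
24..56  a  (32B, 4-aligned)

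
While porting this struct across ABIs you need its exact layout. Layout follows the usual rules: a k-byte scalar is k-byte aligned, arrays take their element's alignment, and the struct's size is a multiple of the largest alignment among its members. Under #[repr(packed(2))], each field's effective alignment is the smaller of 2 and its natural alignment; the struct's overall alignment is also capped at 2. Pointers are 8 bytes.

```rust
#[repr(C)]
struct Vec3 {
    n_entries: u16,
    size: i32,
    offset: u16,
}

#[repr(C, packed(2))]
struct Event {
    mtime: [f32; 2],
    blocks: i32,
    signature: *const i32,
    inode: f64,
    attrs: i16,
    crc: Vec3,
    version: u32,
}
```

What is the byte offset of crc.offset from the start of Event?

Vec3: 0..2  n_entries  (2B, 2-aligned); 2..4  -- padding (2B); 4..8  size  (4B, 4-aligned); 8..10  offset  (2B, 2-aligned); 10..12  -- tail padding (2B); sizeof = 12, alignof = 4
0..8  mtime  (8B, 2-aligned)
8..12  blocks  (4B, 2-aligned)
12..20  signature  (8B, 2-aligned)
20..28  inode  (8B, 2-aligned)
28..30  attrs  (2B, 2-aligned)
30..42  crc  (12B, 2-aligned)
within Vec3: offset at 8
30 + 8 = 38

38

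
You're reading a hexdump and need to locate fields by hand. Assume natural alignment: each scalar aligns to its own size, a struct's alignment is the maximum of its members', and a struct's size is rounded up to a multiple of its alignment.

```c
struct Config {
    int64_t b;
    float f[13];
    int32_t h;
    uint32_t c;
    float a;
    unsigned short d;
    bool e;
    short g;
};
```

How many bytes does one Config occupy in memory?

80

b at 0 (size 8, align 8) → ends 8
f at 8 (size 52, align 4) → ends 60
h at 60 (size 4, align 4) → ends 64
c at 64 (size 4, align 4) → ends 68
a at 68 (size 4, align 4) → ends 72
d at 72 (size 2, align 2) → ends 74
e at 74 (size 1, align 1) → ends 75
pad 1 to align 2 for g
g at 76 (size 2, align 2) → ends 78
tail pad 2 to reach multiple of 8
total 80 bytes, alignment 8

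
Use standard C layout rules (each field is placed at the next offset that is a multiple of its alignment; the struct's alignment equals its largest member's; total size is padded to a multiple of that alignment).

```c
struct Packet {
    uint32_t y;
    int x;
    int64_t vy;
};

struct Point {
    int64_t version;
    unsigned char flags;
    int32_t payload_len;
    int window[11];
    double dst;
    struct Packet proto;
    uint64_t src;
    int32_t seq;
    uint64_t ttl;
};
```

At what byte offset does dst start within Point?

Packet: y at 0 (size 4, align 4) → ends 4; x at 4 (size 4, align 4) → ends 8; vy at 8 (size 8, align 8) → ends 16; total 16 bytes, alignment 8
version at 0 (size 8, align 8) → ends 8
flags at 8 (size 1, align 1) → ends 9
pad 3 to align 4 for payload_len
payload_len at 12 (size 4, align 4) → ends 16
window at 16 (size 44, align 4) → ends 60
pad 4 to align 8 for dst
dst at 64 (size 8, align 8) → ends 72

64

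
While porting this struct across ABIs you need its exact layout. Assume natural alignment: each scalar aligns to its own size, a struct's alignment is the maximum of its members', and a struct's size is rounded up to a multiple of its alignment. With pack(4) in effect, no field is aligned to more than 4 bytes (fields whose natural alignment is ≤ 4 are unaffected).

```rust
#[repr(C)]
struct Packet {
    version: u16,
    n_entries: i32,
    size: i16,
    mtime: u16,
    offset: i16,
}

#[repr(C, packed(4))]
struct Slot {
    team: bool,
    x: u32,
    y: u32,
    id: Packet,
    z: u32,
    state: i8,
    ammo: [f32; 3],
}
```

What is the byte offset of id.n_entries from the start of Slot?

16

Packet: version at 0 (size 2, align 2) → ends 2; pad 2 to align 4 for n_entries; n_entries at 4 (size 4, align 4) → ends 8; size at 8 (size 2, align 2) → ends 10; mtime at 10 (size 2, align 2) → ends 12; offset at 12 (size 2, align 2) → ends 14; tail pad 2 to reach multiple of 4; total 16 bytes, alignment 4
team at 0 (size 1, align 1) → ends 1
pad 3 to align 4 for x
x at 4 (size 4, align 4) → ends 8
y at 8 (size 4, align 4) → ends 12
id at 12 (size 16, align 4) → ends 28
within Packet: n_entries at 4
12 + 4 = 16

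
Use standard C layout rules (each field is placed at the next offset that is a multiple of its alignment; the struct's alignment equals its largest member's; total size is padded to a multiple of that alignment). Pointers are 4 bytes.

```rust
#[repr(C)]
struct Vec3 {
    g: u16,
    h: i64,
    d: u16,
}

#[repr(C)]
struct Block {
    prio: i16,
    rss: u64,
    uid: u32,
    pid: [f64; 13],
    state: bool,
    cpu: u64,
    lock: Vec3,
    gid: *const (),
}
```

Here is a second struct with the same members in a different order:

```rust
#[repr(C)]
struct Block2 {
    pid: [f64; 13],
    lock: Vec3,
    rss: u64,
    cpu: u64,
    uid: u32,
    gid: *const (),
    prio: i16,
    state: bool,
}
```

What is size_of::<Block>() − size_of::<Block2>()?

16

Vec3: 0..2  g  (2B, 2-aligned); 2..8  -- padding (6B); 8..16  h  (8B, 8-aligned); 16..18  d  (2B, 2-aligned); 18..24  -- tail padding (6B); sizeof = 24, alignof = 8
0..2  prio  (2B, 2-aligned)
2..8  -- padding (6B)
8..16  rss  (8B, 8-aligned)
16..20  uid  (4B, 4-aligned)
20..24  -- padding (4B)
24..128  pid  (104B, 8-aligned)
128..129  state  (1B, 1-aligned)
129..136  -- padding (7B)
136..144  cpu  (8B, 8-aligned)
144..168  lock  (24B, 8-aligned)
168..172  gid  (4B, 4-aligned)
172..176  -- tail padding (4B)
sizeof = 176, alignof = 8
— Block2 —
0..104  pid  (104B, 8-aligned)
104..128  lock  (24B, 8-aligned)
128..136  rss  (8B, 8-aligned)
136..144  cpu  (8B, 8-aligned)
144..148  uid  (4B, 4-aligned)
148..152  gid  (4B, 4-aligned)
152..154  prio  (2B, 2-aligned)
154..155  state  (1B, 1-aligned)
155..160  -- tail padding (5B)
sizeof = 160, alignof = 8
176 − 160 = 16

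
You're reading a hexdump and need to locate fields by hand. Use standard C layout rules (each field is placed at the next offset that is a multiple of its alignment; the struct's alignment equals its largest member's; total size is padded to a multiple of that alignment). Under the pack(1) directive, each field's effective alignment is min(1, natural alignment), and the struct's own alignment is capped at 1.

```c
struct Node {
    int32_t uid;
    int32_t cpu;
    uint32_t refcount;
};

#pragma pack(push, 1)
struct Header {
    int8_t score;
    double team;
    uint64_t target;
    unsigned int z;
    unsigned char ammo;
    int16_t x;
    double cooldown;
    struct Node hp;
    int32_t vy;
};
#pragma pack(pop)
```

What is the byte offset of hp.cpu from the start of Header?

Node: @0: uid [4B, align 4] → 4; @4: cpu [4B, align 4] → 8; @8: refcount [4B, align 4] → 12; size 12, align 4
@0: score [1B, align 1] → 1
@1: team [8B, align 1] → 9
@9: target [8B, align 1] → 17
@17: z [4B, align 1] → 21
@21: ammo [1B, align 1] → 22
@22: x [2B, align 1] → 24
@24: cooldown [8B, align 1] → 32
@32: hp [12B, align 1] → 44
within Node: cpu at 4
32 + 4 = 36

36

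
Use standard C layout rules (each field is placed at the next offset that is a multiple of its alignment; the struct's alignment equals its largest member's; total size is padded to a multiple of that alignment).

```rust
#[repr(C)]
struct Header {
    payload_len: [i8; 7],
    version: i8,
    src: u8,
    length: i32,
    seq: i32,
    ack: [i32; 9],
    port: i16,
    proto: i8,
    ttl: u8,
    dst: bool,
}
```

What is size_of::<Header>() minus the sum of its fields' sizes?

0..7  payload_len  (7B, 1-aligned)
7..8  version  (1B, 1-aligned)
8..9  src  (1B, 1-aligned)
9..12  -- padding (3B)
12..16  length  (4B, 4-aligned)
16..20  seq  (4B, 4-aligned)
20..56  ack  (36B, 4-aligned)
56..58  port  (2B, 2-aligned)
58..59  proto  (1B, 1-aligned)
59..60  ttl  (1B, 1-aligned)
60..61  dst  (1B, 1-aligned)
61..64  -- tail padding (3B)
sizeof = 64, alignof = 4
data bytes 58, size 64 → padding 6

6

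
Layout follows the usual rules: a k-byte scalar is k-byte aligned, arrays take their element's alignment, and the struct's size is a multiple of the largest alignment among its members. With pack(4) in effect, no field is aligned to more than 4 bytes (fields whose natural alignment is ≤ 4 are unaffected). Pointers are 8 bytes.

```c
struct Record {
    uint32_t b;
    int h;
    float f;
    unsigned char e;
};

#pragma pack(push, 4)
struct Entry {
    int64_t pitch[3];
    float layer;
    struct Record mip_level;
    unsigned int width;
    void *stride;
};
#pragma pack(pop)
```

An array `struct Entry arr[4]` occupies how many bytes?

224

Record: b at 0 (size 4, align 4) → ends 4; h at 4 (size 4, align 4) → ends 8; f at 8 (size 4, align 4) → ends 12; e at 12 (size 1, align 1) → ends 13; tail pad 3 to reach multiple of 4; total 16 bytes, alignment 4
pitch at 0 (size 24, align 4) → ends 24
layer at 24 (size 4, align 4) → ends 28
mip_level at 28 (size 16, align 4) → ends 44
width at 44 (size 4, align 4) → ends 48
stride at 48 (size 8, align 4) → ends 56
total 56 bytes, alignment 4
array of 4: 4 × 56 = 224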